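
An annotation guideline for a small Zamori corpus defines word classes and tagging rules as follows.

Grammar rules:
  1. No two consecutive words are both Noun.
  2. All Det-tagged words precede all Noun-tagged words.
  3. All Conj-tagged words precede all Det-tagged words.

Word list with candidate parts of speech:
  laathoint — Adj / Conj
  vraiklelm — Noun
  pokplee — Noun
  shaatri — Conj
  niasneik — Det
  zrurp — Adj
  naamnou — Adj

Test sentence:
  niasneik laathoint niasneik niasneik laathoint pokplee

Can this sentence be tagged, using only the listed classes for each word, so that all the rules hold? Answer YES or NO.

Candidates per position — 1:niasneik {Det}; 2:laathoint {Adj,Conj}; 3:niasneik {Det}; 4:niasneik {Det}; 5:laathoint {Adj,Conj}; 6:pokplee {Noun}.
One satisfying assignment: Det Adj Det Det Adj Noun.
Checking: rule 1 holds; rule 2 holds; rule 3 holds.

YES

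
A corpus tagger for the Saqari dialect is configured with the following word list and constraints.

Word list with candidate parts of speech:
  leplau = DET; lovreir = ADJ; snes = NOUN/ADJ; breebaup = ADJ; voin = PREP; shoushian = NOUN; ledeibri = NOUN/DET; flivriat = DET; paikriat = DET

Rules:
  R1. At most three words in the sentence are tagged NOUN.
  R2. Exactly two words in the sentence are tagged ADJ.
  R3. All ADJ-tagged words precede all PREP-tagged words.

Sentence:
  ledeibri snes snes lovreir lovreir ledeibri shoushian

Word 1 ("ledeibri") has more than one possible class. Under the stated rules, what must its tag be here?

Candidates per position — 1:ledeibri {NOUN,DET}; 2:snes {NOUN,ADJ}; 3:snes {NOUN,ADJ}; 4:lovreir {ADJ}; 5:lovreir {ADJ}; 6:ledeibri {NOUN,DET}; 7:shoushian {NOUN}.
Word 2 cannot be ADJ — rule 2 would then fail for every completion. It is NOUN.
Word 3 cannot be ADJ — rule 2 would then fail for every completion. It is NOUN.
Word 6 cannot be NOUN — rule 1 would then fail for every completion. It is DET.
Word 1 cannot be NOUN — rule 1 would then fail for every completion. It is DET.
That leaves exactly one tagging: DET NOUN NOUN ADJ ADJ DET NOUN.
Verifying each rule — rule 1 ✓; rule 2 ✓; rule 3 ✓.

DET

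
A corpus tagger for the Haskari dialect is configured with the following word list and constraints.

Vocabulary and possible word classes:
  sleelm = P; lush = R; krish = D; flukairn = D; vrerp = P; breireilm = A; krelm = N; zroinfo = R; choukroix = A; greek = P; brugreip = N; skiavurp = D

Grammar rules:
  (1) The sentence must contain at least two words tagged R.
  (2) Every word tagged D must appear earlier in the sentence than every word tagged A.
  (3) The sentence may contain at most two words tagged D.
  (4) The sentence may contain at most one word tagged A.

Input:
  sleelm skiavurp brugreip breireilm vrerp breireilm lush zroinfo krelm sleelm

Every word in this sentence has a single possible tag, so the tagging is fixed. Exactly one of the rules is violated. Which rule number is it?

4

Fixed tagging: P D N A P A R R N P.
Rule check: R1 ✓, R2 ✓, R3 ✓, R4 ✗.
Only rule 4 fails.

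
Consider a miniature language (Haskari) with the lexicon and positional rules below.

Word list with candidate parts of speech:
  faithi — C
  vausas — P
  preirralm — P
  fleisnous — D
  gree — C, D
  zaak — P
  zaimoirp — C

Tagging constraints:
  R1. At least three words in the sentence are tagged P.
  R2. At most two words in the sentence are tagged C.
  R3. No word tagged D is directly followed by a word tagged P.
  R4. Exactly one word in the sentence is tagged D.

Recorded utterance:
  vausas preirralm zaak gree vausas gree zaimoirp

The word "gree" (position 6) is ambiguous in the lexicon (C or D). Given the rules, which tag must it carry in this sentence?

D

Candidates per position — 1:vausas {P}; 2:preirralm {P}; 3:zaak {P}; 4:gree {C,D}; 5:vausas {P}; 6:gree {C,D}; 7:zaimoirp {C}.
Position 4: tagging it D would leave rule 3 unsatisfiable, so it must be C.
Position 6: tagging it C would leave rule 2 unsatisfiable, so it must be D.
The unique satisfying tagging is: P P P C P D C.
Check: rule 1 holds; rule 2 holds; rule 3 holds; rule 4 holds.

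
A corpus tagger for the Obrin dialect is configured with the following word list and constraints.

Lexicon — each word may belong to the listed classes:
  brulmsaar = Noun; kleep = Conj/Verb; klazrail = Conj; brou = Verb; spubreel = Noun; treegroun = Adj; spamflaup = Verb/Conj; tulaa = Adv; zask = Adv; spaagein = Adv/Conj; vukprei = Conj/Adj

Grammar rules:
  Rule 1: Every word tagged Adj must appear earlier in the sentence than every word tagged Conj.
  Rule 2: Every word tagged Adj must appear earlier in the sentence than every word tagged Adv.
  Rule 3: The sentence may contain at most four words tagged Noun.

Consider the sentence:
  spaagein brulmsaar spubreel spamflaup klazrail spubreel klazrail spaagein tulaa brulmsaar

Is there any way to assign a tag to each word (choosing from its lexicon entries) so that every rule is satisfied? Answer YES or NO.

YES

Candidates per position — 1:spaagein {Adv,Conj}; 2:brulmsaar {Noun}; 3:spubreel {Noun}; 4:spamflaup {Verb,Conj}; 5:klazrail {Conj}; 6:spubreel {Noun}; 7:klazrail {Conj}; 8:spaagein {Adv,Conj}; 9:tulaa {Adv}; 10:brulmsaar {Noun}.
One satisfying assignment: Adv Noun Noun Verb Conj Noun Conj Adv Adv Noun.
Check: rule 1 ok; rule 2 ok; rule 3 ok.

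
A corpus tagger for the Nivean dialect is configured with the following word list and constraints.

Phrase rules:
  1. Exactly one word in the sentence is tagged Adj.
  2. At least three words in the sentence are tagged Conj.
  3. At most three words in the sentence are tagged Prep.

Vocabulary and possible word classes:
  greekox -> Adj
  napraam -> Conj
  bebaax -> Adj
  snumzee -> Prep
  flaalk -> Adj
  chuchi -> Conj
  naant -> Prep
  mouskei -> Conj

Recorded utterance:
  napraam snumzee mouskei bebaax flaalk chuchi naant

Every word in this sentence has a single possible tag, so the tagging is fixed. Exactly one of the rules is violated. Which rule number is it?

Fixed tagging: Conj Prep Conj Adj Adj Conj Prep.
Rule check: R1 fail, R2 pass, R3 pass.
Only rule 1 fails.

1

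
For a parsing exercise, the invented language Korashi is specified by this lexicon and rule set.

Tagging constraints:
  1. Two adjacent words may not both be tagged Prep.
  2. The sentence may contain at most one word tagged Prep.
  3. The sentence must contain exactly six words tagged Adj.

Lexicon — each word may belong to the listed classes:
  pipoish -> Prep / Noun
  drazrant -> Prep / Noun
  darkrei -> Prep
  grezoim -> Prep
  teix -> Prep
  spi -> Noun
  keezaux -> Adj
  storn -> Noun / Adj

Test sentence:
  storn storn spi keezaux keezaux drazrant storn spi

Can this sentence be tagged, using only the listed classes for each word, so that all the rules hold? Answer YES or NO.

Candidates per position — 1:storn {Noun,Adj}; 2:storn {Noun,Adj}; 3:spi {Noun}; 4:keezaux {Adj}; 5:keezaux {Adj}; 6:drazrant {Prep,Noun}; 7:storn {Noun,Adj}; 8:spi {Noun}.
Rule 3 cannot be satisfied by any choice of tags from the lexicon.
So there is no consistent tagging.

NO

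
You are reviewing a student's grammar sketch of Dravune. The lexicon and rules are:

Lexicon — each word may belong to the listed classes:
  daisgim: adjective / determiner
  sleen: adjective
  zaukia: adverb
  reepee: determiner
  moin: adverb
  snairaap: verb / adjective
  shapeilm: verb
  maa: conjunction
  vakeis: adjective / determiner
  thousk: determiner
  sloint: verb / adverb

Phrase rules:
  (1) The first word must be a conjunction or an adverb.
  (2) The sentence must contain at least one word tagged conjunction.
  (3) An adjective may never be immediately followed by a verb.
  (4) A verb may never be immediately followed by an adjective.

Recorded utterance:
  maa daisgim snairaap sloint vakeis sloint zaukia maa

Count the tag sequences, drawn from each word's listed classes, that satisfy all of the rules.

11

Candidates per position — 1:maa {conjunction}; 2:daisgim {adjective,determiner}; 3:snairaap {verb,adjective}; 4:sloint {verb,adverb}; 5:vakeis {adjective,determiner}; 6:sloint {verb,adverb}; 7:zaukia {adverb}; 8:maa {conjunction}.
There are 32 candidate sequences in total.
Checking each against the rules leaves 11 sequences.
Count = 11.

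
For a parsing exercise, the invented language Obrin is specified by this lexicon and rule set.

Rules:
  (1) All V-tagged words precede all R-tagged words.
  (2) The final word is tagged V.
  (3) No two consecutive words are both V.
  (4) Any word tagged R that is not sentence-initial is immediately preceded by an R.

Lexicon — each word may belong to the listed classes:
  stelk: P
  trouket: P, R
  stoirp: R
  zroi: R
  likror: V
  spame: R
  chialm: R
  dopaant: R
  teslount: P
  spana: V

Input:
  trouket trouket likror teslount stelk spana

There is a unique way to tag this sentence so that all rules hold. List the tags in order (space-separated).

Candidates per position — 1:trouket {P,R}; 2:trouket {P,R}; 3:likror {V}; 4:teslount {P}; 5:stelk {P}; 6:spana {V}.
Position 1: tagging it R would leave rule 1 unsatisfiable, so it must be P.
Position 2: tagging it R would leave rule 1 unsatisfiable, so it must be P.
That leaves exactly one tagging: P P V P P V.
Checking: rule 1 holds; rule 2 holds; rule 3 holds; rule 4 holds.

P P V P P V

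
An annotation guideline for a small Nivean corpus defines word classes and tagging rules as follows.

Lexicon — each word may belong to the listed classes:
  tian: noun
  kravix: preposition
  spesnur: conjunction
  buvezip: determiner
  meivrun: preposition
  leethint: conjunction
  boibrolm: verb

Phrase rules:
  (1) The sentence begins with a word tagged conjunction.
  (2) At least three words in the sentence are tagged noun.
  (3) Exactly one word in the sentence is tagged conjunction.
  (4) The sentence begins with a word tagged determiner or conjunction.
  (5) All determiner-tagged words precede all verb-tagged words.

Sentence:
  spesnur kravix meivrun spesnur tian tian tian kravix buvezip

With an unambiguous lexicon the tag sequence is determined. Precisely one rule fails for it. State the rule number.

3

Fixed tagging: conjunction preposition preposition conjunction noun noun noun preposition determiner.
Rule check: R1 holds, R2 holds, R3 violated, R4 holds, R5 holds.
Only rule 3 fails.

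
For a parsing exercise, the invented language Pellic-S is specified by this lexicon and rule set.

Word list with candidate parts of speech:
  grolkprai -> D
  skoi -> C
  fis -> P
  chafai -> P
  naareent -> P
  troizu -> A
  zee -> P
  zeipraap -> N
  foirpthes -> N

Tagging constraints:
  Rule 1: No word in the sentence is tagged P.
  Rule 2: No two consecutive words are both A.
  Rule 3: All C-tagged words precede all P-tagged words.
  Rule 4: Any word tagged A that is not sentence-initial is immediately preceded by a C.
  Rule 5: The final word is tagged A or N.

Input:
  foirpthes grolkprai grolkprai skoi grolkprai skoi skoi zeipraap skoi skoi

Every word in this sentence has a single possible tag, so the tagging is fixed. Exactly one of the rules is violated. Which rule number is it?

Fixed tagging: N D D C D C C N C C.
Rule check: R1 ✓, R2 ✓, R3 ✓, R4 ✓, R5 ✗.
Only rule 5 fails.

5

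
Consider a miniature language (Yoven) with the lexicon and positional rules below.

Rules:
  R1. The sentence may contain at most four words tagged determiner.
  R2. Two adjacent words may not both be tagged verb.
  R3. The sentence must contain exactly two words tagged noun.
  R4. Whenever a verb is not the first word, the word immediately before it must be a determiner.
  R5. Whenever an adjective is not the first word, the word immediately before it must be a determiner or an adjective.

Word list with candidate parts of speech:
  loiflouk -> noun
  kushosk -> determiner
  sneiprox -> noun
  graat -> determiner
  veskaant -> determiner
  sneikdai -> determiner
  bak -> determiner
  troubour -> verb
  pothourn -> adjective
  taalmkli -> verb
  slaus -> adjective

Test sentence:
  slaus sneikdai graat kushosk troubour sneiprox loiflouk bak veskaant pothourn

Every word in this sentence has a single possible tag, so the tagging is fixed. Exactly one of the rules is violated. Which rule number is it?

Fixed tagging: adjective determiner determiner determiner verb noun noun determiner determiner adjective.
Checking each rule: R1 fails, R2 ok, R3 ok, R4 ok, R5 ok.
Only rule 1 fails.

1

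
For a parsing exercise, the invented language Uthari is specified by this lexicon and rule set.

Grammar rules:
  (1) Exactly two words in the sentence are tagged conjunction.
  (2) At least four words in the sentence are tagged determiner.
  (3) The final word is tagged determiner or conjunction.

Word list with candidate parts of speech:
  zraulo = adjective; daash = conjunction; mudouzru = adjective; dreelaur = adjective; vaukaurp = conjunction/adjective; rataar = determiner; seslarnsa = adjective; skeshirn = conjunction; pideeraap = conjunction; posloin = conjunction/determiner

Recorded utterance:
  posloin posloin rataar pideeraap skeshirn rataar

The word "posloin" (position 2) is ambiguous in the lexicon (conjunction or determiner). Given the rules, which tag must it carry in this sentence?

determiner

Candidates per position — 1:posloin {conjunction,determiner}; 2:posloin {conjunction,determiner}; 3:rataar {determiner}; 4:pideeraap {conjunction}; 5:skeshirn {conjunction}; 6:rataar {determiner}.
Position 1: conjunction is ruled out by rule 1; that leaves determiner.
Position 2: conjunction is ruled out by rule 1; that leaves determiner.
The only consistent sequence is: determiner determiner determiner conjunction conjunction determiner.
Verifying each rule — rule 1 ok; rule 2 ok; rule 3 ok.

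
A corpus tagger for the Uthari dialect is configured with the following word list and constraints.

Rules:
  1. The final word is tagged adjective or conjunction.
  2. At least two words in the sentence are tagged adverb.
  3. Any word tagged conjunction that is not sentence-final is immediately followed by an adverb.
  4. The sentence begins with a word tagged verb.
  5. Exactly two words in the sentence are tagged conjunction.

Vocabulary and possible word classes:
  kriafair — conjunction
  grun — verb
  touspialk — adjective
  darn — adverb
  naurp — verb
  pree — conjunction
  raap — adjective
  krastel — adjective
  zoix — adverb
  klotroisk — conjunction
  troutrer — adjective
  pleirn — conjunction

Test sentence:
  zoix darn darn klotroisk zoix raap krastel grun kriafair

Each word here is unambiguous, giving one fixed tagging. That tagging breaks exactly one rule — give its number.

4

Fixed tagging: adverb adverb adverb conjunction adverb adjective adjective verb conjunction.
Rule check: R1 ok, R2 ok, R3 ok, R4 fails, R5 ok.
Only rule 4 fails.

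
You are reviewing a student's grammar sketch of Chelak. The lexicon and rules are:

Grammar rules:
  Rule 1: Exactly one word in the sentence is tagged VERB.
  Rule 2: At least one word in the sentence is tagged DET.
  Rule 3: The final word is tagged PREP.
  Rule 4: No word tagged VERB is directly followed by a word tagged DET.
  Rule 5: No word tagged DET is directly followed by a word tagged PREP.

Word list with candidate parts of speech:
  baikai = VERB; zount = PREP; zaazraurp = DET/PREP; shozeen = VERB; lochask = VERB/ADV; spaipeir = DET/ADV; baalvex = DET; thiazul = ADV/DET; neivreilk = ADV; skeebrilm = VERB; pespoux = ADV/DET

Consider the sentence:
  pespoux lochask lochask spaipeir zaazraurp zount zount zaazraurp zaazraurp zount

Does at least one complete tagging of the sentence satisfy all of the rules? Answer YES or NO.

Candidates per position — 1:pespoux {ADV,DET}; 2:lochask {VERB,ADV}; 3:lochask {VERB,ADV}; 4:spaipeir {DET,ADV}; 5:zaazraurp {DET,PREP}; 6:zount {PREP}; 7:zount {PREP}; 8:zaazraurp {DET,PREP}; 9:zaazraurp {DET,PREP}; 10:zount {PREP}.
One satisfying assignment: DET VERB ADV ADV PREP PREP PREP PREP PREP PREP.
Rule-by-rule: rule 1 ok; rule 2 ok; rule 3 ok; rule 4 ok; rule 5 ok.

YES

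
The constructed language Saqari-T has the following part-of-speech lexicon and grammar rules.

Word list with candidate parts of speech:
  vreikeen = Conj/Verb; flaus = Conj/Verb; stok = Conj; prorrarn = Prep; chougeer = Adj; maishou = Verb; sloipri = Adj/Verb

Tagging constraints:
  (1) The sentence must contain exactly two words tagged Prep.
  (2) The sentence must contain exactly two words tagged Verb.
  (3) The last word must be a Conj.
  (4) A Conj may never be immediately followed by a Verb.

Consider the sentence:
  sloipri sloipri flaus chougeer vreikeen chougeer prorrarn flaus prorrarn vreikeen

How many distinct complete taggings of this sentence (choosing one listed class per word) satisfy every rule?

Candidates per position — 1:sloipri {Adj,Verb}; 2:sloipri {Adj,Verb}; 3:flaus {Conj,Verb}; 4:chougeer {Adj}; 5:vreikeen {Conj,Verb}; 6:chougeer {Adj}; 7:prorrarn {Prep}; 8:flaus {Conj,Verb}; 9:prorrarn {Prep}; 10:vreikeen {Conj,Verb}.
There are 64 candidate sequences in total.
Checking each against the rules leaves 10 sequences.
Count = 10.

10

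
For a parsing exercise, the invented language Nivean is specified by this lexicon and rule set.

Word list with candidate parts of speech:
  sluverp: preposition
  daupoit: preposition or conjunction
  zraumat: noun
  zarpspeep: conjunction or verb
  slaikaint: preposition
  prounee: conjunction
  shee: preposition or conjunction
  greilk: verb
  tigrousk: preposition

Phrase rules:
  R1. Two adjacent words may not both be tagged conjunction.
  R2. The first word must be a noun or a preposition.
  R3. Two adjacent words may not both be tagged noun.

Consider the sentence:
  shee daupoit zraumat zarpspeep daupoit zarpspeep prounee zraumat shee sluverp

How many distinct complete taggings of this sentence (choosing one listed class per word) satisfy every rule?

Candidates per position — 1:shee {preposition,conjunction}; 2:daupoit {preposition,conjunction}; 3:zraumat {noun}; 4:zarpspeep {conjunction,verb}; 5:daupoit {preposition,conjunction}; 6:zarpspeep {conjunction,verb}; 7:prounee {conjunction}; 8:zraumat {noun}; 9:shee {preposition,conjunction}; 10:sluverp {preposition}.
There are 64 candidate sequences in total.
Checking each against the rules leaves 12 sequences.
Count = 12.

12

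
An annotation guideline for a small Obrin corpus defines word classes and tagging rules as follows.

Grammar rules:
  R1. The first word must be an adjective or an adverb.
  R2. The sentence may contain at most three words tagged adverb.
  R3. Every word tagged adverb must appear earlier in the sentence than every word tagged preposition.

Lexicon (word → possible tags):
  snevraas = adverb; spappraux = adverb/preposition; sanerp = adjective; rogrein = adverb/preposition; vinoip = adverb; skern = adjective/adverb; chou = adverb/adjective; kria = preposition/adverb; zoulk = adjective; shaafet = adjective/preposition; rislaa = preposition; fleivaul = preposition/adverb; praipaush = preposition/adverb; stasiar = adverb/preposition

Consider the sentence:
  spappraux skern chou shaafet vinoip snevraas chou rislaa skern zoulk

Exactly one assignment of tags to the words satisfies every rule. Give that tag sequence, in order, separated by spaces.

adverb adjective adjective adjective adverb adverb adjective preposition adjective adjective

Candidates per position — 1:spappraux {adverb,preposition}; 2:skern {adjective,adverb}; 3:chou {adverb,adjective}; 4:shaafet {adjective,preposition}; 5:vinoip {adverb}; 6:snevraas {adverb}; 7:chou {adverb,adjective}; 8:rislaa {preposition}; 9:skern {adjective,adverb}; 10:zoulk {adjective}.
Position 1: preposition is ruled out by rule 1; that leaves adverb.
Position 2: adverb is ruled out by rule 2; that leaves adjective.
Position 3: adverb is ruled out by rule 2; that leaves adjective.
Position 4: preposition is ruled out by rule 3; that leaves adjective.
Position 7: adverb is ruled out by rule 2; that leaves adjective.
Position 9: adverb is ruled out by rule 2; that leaves adjective.
So the tagging must be: adverb adjective adjective adjective adverb adverb adjective preposition adjective adjective.
Rule-by-rule: rule 1 ok; rule 2 ok; rule 3 ok.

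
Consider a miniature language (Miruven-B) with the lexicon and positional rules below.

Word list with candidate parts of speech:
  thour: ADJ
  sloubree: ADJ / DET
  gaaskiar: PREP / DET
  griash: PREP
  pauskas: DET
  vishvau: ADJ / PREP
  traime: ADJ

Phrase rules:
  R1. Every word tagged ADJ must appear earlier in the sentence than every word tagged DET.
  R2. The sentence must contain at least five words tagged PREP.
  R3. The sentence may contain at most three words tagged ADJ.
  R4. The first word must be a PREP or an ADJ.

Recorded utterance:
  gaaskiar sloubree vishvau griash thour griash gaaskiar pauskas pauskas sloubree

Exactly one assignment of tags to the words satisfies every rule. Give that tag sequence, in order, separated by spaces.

PREP ADJ PREP PREP ADJ PREP PREP DET DET DET

Candidates per position — 1:gaaskiar {PREP,DET}; 2:sloubree {ADJ,DET}; 3:vishvau {ADJ,PREP}; 4:griash {PREP}; 5:thour {ADJ}; 6:griash {PREP}; 7:gaaskiar {PREP,DET}; 8:pauskas {DET}; 9:pauskas {DET}; 10:sloubree {ADJ,DET}.
Position 1: DET is ruled out by rule 1; that leaves PREP.
Position 2: DET is ruled out by rule 1; that leaves ADJ.
Position 3: ADJ is ruled out by rule 2; that leaves PREP.
Position 7: DET is ruled out by rule 2; that leaves PREP.
Position 10: ADJ is ruled out by rule 1; that leaves DET.
So the tagging must be: PREP ADJ PREP PREP ADJ PREP PREP DET DET DET.
Rule-by-rule: rule 1 ok; rule 2 ok; rule 3 ok; rule 4 ok.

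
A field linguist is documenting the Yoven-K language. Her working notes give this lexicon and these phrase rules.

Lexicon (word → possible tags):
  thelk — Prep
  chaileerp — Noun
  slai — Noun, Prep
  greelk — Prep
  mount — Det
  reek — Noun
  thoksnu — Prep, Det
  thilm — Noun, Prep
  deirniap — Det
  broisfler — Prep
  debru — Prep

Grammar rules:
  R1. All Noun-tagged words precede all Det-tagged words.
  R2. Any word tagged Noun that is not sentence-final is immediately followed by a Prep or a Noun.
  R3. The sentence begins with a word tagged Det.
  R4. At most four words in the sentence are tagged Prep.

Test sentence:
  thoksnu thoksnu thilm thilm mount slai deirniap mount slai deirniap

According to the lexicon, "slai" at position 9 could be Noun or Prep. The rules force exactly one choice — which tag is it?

Prep

Candidates per position — 1:thoksnu {Prep,Det}; 2:thoksnu {Prep,Det}; 3:thilm {Noun,Prep}; 4:thilm {Noun,Prep}; 5:mount {Det}; 6:slai {Noun,Prep}; 7:deirniap {Det}; 8:mount {Det}; 9:slai {Noun,Prep}; 10:deirniap {Det}.
Position 1: Prep is ruled out by rule 3; that leaves Det.
Position 3: Noun is ruled out by rule 1; that leaves Prep.
Position 4: Noun is ruled out by rule 1; that leaves Prep.
Position 6: Noun is ruled out by rule 1; that leaves Prep.
Position 9: Noun is ruled out by rule 1; that leaves Prep.
Position 2: Prep is ruled out by rule 4; that leaves Det.
That leaves exactly one tagging: Det Det Prep Prep Det Prep Det Det Prep Det.
Checking: rule 1 ✓; rule 2 ✓; rule 3 ✓; rule 4 ✓.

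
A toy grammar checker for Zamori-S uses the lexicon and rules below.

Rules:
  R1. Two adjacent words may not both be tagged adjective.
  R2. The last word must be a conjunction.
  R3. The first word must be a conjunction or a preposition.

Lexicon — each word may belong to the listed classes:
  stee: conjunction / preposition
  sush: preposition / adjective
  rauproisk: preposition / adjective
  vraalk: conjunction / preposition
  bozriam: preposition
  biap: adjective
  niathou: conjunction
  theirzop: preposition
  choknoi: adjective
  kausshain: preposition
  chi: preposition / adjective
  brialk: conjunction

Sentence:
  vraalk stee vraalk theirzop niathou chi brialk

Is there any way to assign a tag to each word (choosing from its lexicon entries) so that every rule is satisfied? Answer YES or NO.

YES

Candidates per position — 1:vraalk {conjunction,preposition}; 2:stee {conjunction,preposition}; 3:vraalk {conjunction,preposition}; 4:theirzop {preposition}; 5:niathou {conjunction}; 6:chi {preposition,adjective}; 7:brialk {conjunction}.
One satisfying assignment: preposition preposition preposition preposition conjunction preposition conjunction.
Check: rule 1 ✓; rule 2 ✓; rule 3 ✓.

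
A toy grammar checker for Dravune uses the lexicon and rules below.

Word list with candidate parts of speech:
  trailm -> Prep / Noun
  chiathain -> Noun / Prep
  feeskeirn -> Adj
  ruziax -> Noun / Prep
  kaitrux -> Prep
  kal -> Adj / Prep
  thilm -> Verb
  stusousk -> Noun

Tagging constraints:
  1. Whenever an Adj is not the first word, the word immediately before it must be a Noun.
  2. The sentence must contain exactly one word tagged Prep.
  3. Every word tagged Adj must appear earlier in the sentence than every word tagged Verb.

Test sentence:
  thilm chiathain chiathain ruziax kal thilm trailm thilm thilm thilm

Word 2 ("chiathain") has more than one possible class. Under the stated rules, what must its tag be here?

Candidates per position — 1:thilm {Verb}; 2:chiathain {Noun,Prep}; 3:chiathain {Noun,Prep}; 4:ruziax {Noun,Prep}; 5:kal {Adj,Prep}; 6:thilm {Verb}; 7:trailm {Prep,Noun}; 8:thilm {Verb}; 9:thilm {Verb}; 10:thilm {Verb}.
Position 5: Adj is ruled out by rule 3; that leaves Prep.
Position 7: Prep is ruled out by rule 2; that leaves Noun.
Position 2: Prep is ruled out by rule 2; that leaves Noun.
Position 3: Prep is ruled out by rule 2; that leaves Noun.
Position 4: Prep is ruled out by rule 2; that leaves Noun.
That leaves exactly one tagging: Verb Noun Noun Noun Prep Verb Noun Verb Verb Verb.
Checking: rule 1 ok; rule 2 ok; rule 3 ok.

Noun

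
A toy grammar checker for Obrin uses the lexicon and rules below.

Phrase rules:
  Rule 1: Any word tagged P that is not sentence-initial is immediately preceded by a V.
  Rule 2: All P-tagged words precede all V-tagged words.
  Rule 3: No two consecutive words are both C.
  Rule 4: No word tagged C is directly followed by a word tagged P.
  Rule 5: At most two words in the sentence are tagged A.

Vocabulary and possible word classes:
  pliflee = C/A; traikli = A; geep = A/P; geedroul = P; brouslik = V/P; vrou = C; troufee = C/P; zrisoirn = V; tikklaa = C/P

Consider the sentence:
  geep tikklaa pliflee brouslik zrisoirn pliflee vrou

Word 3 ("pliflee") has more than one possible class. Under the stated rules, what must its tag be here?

Candidates per position — 1:geep {A,P}; 2:tikklaa {C,P}; 3:pliflee {C,A}; 4:brouslik {V,P}; 5:zrisoirn {V}; 6:pliflee {C,A}; 7:vrou {C}.
Position 2: tagging it P would leave rule 1 unsatisfiable, so it must be C.
Position 3: tagging it C would leave rule 3 unsatisfiable, so it must be A.
Position 4: tagging it P would leave rule 1 unsatisfiable, so it must be V.
Position 6: tagging it C would leave rule 3 unsatisfiable, so it must be A.
Position 1: tagging it A would leave rule 5 unsatisfiable, so it must be P.
So the tagging must be: P C A V V A C.
Check: rule 1 ok; rule 2 ok; rule 3 ok; rule 4 ok; rule 5 ok.

A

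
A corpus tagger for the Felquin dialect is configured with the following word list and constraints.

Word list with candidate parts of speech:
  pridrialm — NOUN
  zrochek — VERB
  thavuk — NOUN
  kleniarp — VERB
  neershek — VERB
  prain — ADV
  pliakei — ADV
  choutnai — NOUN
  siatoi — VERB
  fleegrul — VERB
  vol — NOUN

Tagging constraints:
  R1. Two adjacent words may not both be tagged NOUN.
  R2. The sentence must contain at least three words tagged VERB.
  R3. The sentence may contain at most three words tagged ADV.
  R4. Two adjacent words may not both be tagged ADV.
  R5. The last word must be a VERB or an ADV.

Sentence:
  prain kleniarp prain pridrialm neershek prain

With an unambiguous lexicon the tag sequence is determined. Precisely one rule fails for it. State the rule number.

2

Fixed tagging: ADV VERB ADV NOUN VERB ADV.
Applying the rules: R1 holds, R2 violated, R3 holds, R4 holds, R5 holds.
Only rule 2 fails.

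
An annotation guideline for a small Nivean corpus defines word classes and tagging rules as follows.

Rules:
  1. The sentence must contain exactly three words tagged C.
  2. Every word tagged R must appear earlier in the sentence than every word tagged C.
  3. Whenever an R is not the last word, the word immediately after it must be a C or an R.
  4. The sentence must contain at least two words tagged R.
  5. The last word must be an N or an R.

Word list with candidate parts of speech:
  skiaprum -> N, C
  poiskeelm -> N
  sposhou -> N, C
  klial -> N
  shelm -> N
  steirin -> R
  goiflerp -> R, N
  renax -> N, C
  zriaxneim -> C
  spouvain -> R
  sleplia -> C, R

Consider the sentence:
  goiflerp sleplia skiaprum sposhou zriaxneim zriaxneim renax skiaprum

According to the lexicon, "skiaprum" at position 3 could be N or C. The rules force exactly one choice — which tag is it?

C

Candidates per position — 1:goiflerp {R,N}; 2:sleplia {C,R}; 3:skiaprum {N,C}; 4:sposhou {N,C}; 5:zriaxneim {C}; 6:zriaxneim {C}; 7:renax {N,C}; 8:skiaprum {N,C}.
At position 1, choosing N makes rule 4 impossible to satisfy; hence R.
At position 2, choosing C makes rule 4 impossible to satisfy; hence R.
At position 3, choosing N makes rule 3 impossible to satisfy; hence C.
At position 4, choosing C makes rule 1 impossible to satisfy; hence N.
At position 7, choosing C makes rule 1 impossible to satisfy; hence N.
At position 8, choosing C makes rule 1 impossible to satisfy; hence N.
So the tagging must be: R R C N C C N N.
Verifying each rule — rule 1 holds; rule 2 holds; rule 3 holds; rule 4 holds; rule 5 holds.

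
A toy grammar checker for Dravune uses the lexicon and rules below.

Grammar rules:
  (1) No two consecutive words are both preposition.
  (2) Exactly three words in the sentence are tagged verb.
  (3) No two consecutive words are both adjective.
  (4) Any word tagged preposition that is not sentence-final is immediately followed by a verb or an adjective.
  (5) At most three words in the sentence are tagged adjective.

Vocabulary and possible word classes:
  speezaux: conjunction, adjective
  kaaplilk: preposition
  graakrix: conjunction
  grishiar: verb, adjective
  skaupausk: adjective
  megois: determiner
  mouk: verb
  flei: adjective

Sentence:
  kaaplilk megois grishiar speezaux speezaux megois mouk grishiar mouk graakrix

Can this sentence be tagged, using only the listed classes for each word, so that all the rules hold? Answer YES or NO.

Candidates per position — 1:kaaplilk {preposition}; 2:megois {determiner}; 3:grishiar {verb,adjective}; 4:speezaux {conjunction,adjective}; 5:speezaux {conjunction,adjective}; 6:megois {determiner}; 7:mouk {verb}; 8:grishiar {verb,adjective}; 9:mouk {verb}; 10:graakrix {conjunction}.
Rule 4 cannot be satisfied by any choice of tags from the lexicon.
So there is no consistent tagging.

NO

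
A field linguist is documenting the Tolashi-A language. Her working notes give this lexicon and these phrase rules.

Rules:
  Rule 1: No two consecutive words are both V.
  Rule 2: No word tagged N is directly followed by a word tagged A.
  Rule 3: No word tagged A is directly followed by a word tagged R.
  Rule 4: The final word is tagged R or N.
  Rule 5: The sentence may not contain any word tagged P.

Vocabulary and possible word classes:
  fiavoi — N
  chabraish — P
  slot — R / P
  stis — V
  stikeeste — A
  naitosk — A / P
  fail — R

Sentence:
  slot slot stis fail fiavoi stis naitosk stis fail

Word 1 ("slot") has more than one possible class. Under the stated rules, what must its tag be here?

R

Candidates per position — 1:slot {R,P}; 2:slot {R,P}; 3:stis {V}; 4:fail {R}; 5:fiavoi {N}; 6:stis {V}; 7:naitosk {A,P}; 8:stis {V}; 9:fail {R}.
Position 1: P is ruled out by rule 5; that leaves R.
Position 2: P is ruled out by rule 5; that leaves R.
Position 7: P is ruled out by rule 5; that leaves A.
The unique satisfying tagging is: R R V R N V A V R.
Checking: rule 1 satisfied; rule 2 satisfied; rule 3 satisfied; rule 4 satisfied; rule 5 satisfied.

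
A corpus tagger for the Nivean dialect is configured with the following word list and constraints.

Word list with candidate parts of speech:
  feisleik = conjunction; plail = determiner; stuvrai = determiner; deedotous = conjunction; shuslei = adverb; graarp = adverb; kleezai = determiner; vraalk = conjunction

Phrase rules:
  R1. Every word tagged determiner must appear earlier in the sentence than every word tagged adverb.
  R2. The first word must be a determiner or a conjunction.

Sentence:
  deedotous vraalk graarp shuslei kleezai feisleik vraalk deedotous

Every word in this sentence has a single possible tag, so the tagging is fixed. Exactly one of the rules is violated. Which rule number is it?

1

Fixed tagging: conjunction conjunction adverb adverb determiner conjunction conjunction conjunction.
Applying the rules: R1 ✗, R2 ✓.
Only rule 1 fails.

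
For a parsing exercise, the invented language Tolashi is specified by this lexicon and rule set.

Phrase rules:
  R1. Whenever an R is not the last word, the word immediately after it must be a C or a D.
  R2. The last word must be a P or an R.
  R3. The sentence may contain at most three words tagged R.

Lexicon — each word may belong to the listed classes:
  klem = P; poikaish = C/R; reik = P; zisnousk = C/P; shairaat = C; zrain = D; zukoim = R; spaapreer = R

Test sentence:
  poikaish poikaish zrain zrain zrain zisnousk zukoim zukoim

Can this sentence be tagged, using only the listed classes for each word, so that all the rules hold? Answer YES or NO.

Candidates per position — 1:poikaish {C,R}; 2:poikaish {C,R}; 3:zrain {D}; 4:zrain {D}; 5:zrain {D}; 6:zisnousk {C,P}; 7:zukoim {R}; 8:zukoim {R}.
Rule 1 cannot be satisfied by any choice of tags from the lexicon.
So there is no consistent tagging.

NO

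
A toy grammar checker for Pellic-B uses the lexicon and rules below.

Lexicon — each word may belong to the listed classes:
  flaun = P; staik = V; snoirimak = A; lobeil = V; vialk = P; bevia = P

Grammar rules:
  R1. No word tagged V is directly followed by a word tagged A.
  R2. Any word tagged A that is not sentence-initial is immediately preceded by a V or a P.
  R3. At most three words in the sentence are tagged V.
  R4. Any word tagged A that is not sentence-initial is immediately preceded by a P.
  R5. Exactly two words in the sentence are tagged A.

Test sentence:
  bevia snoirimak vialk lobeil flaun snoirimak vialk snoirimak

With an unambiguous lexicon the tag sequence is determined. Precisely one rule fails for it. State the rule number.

5

Fixed tagging: P A P V P A P A.
Checking each rule: R1 pass, R2 pass, R3 pass, R4 pass, R5 fail.
Only rule 5 fails.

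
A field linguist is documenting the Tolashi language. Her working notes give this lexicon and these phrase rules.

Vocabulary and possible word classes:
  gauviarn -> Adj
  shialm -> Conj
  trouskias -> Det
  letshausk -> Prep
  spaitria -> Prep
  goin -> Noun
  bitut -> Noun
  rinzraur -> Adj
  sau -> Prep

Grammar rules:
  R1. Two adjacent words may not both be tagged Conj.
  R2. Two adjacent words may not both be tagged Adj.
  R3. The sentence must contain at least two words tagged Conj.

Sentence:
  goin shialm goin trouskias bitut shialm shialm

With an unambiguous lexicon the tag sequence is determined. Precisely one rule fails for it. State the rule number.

Fixed tagging: Noun Conj Noun Det Noun Conj Conj.
Applying the rules: R1 ✗, R2 ✓, R3 ✓.
Only rule 1 fails.

1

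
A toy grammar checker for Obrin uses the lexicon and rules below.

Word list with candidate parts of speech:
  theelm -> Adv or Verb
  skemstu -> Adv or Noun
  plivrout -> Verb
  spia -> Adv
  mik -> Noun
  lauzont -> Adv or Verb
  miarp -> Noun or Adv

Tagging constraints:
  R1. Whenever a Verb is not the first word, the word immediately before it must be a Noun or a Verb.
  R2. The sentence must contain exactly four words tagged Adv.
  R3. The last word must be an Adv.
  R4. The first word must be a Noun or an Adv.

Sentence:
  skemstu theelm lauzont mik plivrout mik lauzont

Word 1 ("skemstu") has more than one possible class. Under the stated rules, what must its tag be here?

Adv

Candidates per position — 1:skemstu {Adv,Noun}; 2:theelm {Adv,Verb}; 3:lauzont {Adv,Verb}; 4:mik {Noun}; 5:plivrout {Verb}; 6:mik {Noun}; 7:lauzont {Adv,Verb}.
At position 1, choosing Noun makes rule 2 impossible to satisfy; hence Adv.
At position 2, choosing Verb makes rule 1 impossible to satisfy; hence Adv.
At position 3, choosing Verb makes rule 1 impossible to satisfy; hence Adv.
At position 7, choosing Verb makes rule 2 impossible to satisfy; hence Adv.
The only consistent sequence is: Adv Adv Adv Noun Verb Noun Adv.
Verifying each rule — rule 1 satisfied; rule 2 satisfied; rule 3 satisfied; rule 4 satisfied.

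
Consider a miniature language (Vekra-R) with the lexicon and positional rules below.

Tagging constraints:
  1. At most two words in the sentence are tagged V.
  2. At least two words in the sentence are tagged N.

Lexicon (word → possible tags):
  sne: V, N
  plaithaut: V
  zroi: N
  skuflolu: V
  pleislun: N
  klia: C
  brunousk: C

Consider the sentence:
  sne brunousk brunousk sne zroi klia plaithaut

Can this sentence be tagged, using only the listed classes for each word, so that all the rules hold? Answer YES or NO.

YES

Candidates per position — 1:sne {V,N}; 2:brunousk {C}; 3:brunousk {C}; 4:sne {V,N}; 5:zroi {N}; 6:klia {C}; 7:plaithaut {V}.
One satisfying assignment: N C C N N C V.
Verifying each rule — rule 1 satisfied; rule 2 satisfied.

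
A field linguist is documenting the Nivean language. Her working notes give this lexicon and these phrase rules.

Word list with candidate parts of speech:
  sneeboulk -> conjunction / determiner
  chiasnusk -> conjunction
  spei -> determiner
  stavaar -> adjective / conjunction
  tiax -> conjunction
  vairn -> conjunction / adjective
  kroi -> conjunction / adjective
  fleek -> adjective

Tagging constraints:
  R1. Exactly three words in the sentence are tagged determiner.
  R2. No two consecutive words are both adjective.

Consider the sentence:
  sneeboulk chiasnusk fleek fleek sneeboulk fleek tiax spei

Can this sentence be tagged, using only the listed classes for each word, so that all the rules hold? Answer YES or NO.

NO

Candidates per position — 1:sneeboulk {conjunction,determiner}; 2:chiasnusk {conjunction}; 3:fleek {adjective}; 4:fleek {adjective}; 5:sneeboulk {conjunction,determiner}; 6:fleek {adjective}; 7:tiax {conjunction}; 8:spei {determiner}.
Rule 2 cannot be satisfied by any choice of tags from the lexicon.
So there is no consistent tagging.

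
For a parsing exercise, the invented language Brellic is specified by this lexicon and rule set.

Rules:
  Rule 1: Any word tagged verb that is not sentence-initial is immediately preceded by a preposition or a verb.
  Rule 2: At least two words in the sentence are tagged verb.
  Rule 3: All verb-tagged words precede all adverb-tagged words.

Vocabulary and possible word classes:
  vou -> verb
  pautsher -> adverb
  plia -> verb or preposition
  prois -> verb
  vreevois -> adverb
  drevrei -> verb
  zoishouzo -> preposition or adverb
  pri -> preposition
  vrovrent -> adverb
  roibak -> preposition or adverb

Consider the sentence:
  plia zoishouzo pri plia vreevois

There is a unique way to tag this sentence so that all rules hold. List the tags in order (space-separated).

verb preposition preposition verb adverb

Candidates per position — 1:plia {verb,preposition}; 2:zoishouzo {preposition,adverb}; 3:pri {preposition}; 4:plia {verb,preposition}; 5:vreevois {adverb}.
Word 1 cannot be preposition — rule 2 would then fail for every completion. It is verb.
Word 4 cannot be preposition — rule 2 would then fail for every completion. It is verb.
Word 2 cannot be adverb — rule 3 would then fail for every completion. It is preposition.
The only consistent sequence is: verb preposition preposition verb adverb.
Rule-by-rule: rule 1 satisfied; rule 2 satisfied; rule 3 satisfied.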